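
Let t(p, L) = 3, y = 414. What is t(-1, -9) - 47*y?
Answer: -19455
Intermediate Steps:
t(-1, -9) - 47*y = 3 - 47*414 = 3 - 19458 = -19455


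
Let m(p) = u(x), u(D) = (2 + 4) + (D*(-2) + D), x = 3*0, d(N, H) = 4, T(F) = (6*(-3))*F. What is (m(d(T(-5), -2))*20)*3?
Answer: 360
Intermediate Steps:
T(F) = -18*F
x = 0
u(D) = 6 - D (u(D) = 6 + (-2*D + D) = 6 - D)
m(p) = 6 (m(p) = 6 - 1*0 = 6 + 0 = 6)
(m(d(T(-5), -2))*20)*3 = (6*20)*3 = 120*3 = 360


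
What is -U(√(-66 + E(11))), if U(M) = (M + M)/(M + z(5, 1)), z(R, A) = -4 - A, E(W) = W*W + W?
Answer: -132/41 - 10*√66/41 ≈ -5.2010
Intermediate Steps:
E(W) = W + W² (E(W) = W² + W = W + W²)
U(M) = 2*M/(-5 + M) (U(M) = (M + M)/(M + (-4 - 1*1)) = (2*M)/(M + (-4 - 1)) = (2*M)/(M - 5) = (2*M)/(-5 + M) = 2*M/(-5 + M))
-U(√(-66 + E(11))) = -2*√(-66 + 11*(1 + 11))/(-5 + √(-66 + 11*(1 + 11))) = -2*√(-66 + 11*12)/(-5 + √(-66 + 11*12)) = -2*√(-66 + 132)/(-5 + √(-66 + 132)) = -2*√66/(-5 + √66)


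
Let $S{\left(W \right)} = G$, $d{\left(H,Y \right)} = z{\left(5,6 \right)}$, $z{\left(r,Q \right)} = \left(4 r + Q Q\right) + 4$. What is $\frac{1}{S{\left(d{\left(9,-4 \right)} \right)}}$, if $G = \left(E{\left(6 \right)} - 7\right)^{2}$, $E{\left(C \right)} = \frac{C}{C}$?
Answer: $\frac{1}{36} \approx 0.027778$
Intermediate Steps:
$z{\left(r,Q \right)} = 4 + Q^{2} + 4 r$ ($z{\left(r,Q \right)} = \left(4 r + Q^{2}\right) + 4 = \left(Q^{2} + 4 r\right) + 4 = 4 + Q^{2} + 4 r$)
$d{\left(H,Y \right)} = 60$ ($d{\left(H,Y \right)} = 4 + 6^{2} + 4 \cdot 5 = 4 + 36 + 20 = 60$)
$E{\left(C \right)} = 1$
$G = 36$ ($G = \left(1 - 7\right)^{2} = \left(-6\right)^{2} = 36$)
$S{\left(W \right)} = 36$
$\frac{1}{S{\left(d{\left(9,-4 \right)} \right)}} = \frac{1}{36}$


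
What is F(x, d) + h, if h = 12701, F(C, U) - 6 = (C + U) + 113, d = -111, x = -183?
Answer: 12526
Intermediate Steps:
F(C, U) = 119 + C + U (F(C, U) = 6 + ((C + U) + 113) = 6 + (113 + C + U) = 119 + C + U)
F(x, d) + h = (119 - 183 - 111) + 12701 = -175 + 12701 = 12526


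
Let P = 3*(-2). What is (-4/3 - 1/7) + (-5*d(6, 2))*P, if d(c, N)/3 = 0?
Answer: -31/21 ≈ -1.4762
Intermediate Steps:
d(c, N) = 0 (d(c, N) = 3*0 = 0)
P = -6
(-4/3 - 1/7) + (-5*d(6, 2))*P = (-4/3 - 1/7) - 5*0*(-6) = (-4*⅓ - 1*⅐) + 0*(-6) = (-4/3 - ⅐) + 0 = -31/21 + 0 = -31/21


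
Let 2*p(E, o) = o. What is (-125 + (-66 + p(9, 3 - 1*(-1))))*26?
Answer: -4914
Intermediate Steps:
p(E, o) = o/2
(-125 + (-66 + p(9, 3 - 1*(-1))))*26 = (-125 + (-66 + (3 - 1*(-1))/2))*26 = (-125 + (-66 + (3 + 1)/2))*26 = (-125 + (-66 + (1/2)*4))*26 = (-125 + (-66 + 2))*26 = (-125 - 64)*26 = -189*26 = -4914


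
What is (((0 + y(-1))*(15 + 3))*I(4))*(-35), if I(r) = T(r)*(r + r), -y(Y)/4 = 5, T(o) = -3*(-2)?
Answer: 604800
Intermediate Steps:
T(o) = 6
y(Y) = -20 (y(Y) = -4*5 = -20)
I(r) = 12*r (I(r) = 6*(r + r) = 6*(2*r) = 12*r)
(((0 + y(-1))*(15 + 3))*I(4))*(-35) = (((0 - 20)*(15 + 3))*(12*4))*(-35) = (-20*18*48)*(-35) = -360*48*(-35) = -17280*(-35) = 604800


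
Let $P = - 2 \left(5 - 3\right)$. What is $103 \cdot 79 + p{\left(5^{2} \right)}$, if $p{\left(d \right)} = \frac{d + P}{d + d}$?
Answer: $\frac{406871}{50} \approx 8137.4$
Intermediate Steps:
$P = -4$ ($P = \left(-2\right) 2 = -4$)
$p{\left(d \right)} = \frac{-4 + d}{2 d}$ ($p{\left(d \right)} = \frac{d - 4}{d + d} = \frac{-4 + d}{2 d}$)
$103 \cdot 79 + p{\left(5^{2} \right)} = 103 \cdot 79 + \frac{-4 + 5^{2}}{2 \cdot 5^{2}} = 8137 + \frac{-4 + 25}{2 \cdot 25} = 8137 + \frac{1}{2} \cdot \frac{1}{25} \cdot 21 = 8137 + \frac{21}{50} = \frac{406871}{50}$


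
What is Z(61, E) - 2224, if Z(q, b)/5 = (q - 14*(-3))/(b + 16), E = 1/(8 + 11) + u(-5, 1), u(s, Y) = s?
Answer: -91451/42 ≈ -2177.4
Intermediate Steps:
E = -94/19 (E = 1/(8 + 11) - 5 = 1/19 - 5 = -94/19 ≈ -4.9474)
Z(q, b) = 5*(42 + q)/(16 + b) (Z(q, b) = 5*((q - 14*(-3))/(b + 16)) = 5*((q + 42)/(16 + b)) = 5*((42 + q)/(16 + b)) = 5*(42 + q)/(16 + b))
Z(61, E) - 2224 = 5*(42 + 61)/(16 - 94/19) - 2224 = 5*103/(210/19) - 2224 = 5*(19/210)*103 - 2224 = 1957/42 - 2224 = -91451/42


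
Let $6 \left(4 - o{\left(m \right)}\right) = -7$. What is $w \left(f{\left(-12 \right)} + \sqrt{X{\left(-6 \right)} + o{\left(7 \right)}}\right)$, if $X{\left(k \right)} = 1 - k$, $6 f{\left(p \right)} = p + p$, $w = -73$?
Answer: $292 - \frac{73 \sqrt{438}}{6} \approx 37.371$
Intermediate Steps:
$o{\left(m \right)} = \frac{31}{6}$ ($o{\left(m \right)} = 4 - - \frac{7}{6} = 4 + \frac{7}{6} = \frac{31}{6}$)
$f{\left(p \right)} = \frac{p}{3}$ ($f{\left(p \right)} = \frac{p + p}{6} = \frac{2 p}{6} = \frac{p}{3}$)
$w \left(f{\left(-12 \right)} + \sqrt{X{\left(-6 \right)} + o{\left(7 \right)}}\right) = - 73 \left(\frac{1}{3} \left(-12\right) + \sqrt{\left(1 - -6\right) + \frac{31}{6}}\right) = - 73 \left(-4 + \sqrt{\left(1 + 6\right) + \frac{31}{6}}\right) = - 73 \left(-4 + \sqrt{7 + \frac{31}{6}}\right) = - 73 \left(-4 + \sqrt{\frac{73}{6}}\right) = - 73 \left(-4 + \frac{\sqrt{438}}{6}\right) = 292 - \frac{73 \sqrt{438}}{6}$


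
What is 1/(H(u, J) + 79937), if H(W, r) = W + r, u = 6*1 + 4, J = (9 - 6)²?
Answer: 1/79956 ≈ 1.2507e-5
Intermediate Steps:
J = 9 (J = 3² = 9)
u = 10 (u = 6 + 4 = 10)
1/(H(u, J) + 79937) = 1/((10 + 9) + 79937) = 1/(19 + 79937) = 1/79956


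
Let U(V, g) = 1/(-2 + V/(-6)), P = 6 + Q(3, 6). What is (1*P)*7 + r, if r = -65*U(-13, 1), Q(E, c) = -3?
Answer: -369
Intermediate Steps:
P = 3 (P = 6 - 3 = 3)
U(V, g) = 1/(-2 - V/6) (U(V, g) = 1/(-2 + V*(-⅙)) = 1/(-2 - V/6))
r = -390 (r = -(-390)/(12 - 13) = -(-390)/(-1) = -(-390)*(-1) = -65*6 = -390)
(1*P)*7 + r = (1*3)*7 - 390 = 3*7 - 390 = 21 - 390 = -369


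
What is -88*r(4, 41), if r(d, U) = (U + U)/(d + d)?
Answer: -902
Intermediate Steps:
r(d, U) = U/d (r(d, U) = (2*U)/((2*d)) = (2*U)*(1/(2*d)) = U/d)
-88*r(4, 41) = -3608/4 = -88*41/4 = -902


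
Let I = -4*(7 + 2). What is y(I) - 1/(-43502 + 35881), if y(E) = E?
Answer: -274355/7621 ≈ -36.000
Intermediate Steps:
I = -36 (I = -4*9 = -36)
y(I) - 1/(-43502 + 35881) = -36 - 1/(-43502 + 35881) = -36 - 1/(-7621) = -36 - 1*(-1/7621) = -36 + 1/7621 = -274355/7621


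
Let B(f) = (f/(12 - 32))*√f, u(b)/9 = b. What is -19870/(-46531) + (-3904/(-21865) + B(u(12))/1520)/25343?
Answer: 11010639346674/25783976183045 - 81*√3/96303400 ≈ 0.42703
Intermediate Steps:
u(b) = 9*b
B(f) = -f^(3/2)/20 (B(f) = (f/(-20))*√f = (f*(-1/20))*√f = (-f/20)*√f = -f^(3/2)/20)
-19870/(-46531) + (-3904/(-21865) + B(u(12))/1520)/25343 = -19870/(-46531) + (-3904/(-21865) - 648*√3/20/1520)/25343 = -19870*(-1/46531) + (-3904*(-1/21865) - 162*√3/5*(1/1520))*(1/25343) = 19870/46531 + (3904/21865 - 162*√3/5*(1/1520))*(1/25343) = 19870/46531 + (3904/21865 - 81*√3/3800)*(1/25343) = 19870/46531 + (3904/554124695 - 81*√3/96303400) = 11010639346674/25783976183045 - 81*√3/96303400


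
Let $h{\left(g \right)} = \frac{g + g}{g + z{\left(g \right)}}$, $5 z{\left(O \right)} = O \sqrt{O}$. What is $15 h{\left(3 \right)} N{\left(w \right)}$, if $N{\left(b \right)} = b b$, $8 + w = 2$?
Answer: $\frac{13500}{11} - \frac{2700 \sqrt{3}}{11} \approx 802.13$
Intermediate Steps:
$w = -6$ ($w = -8 + 2 = -6$)
$N{\left(b \right)} = b^{2}$
$z{\left(O \right)} = \frac{O^{\frac{3}{2}}}{5}$ ($z{\left(O \right)} = \frac{O \sqrt{O}}{5} = \frac{O^{\frac{3}{2}}}{5}$)
$h{\left(g \right)} = \frac{2 g}{g + \frac{g^{\frac{3}{2}}}{5}}$ ($h{\left(g \right)} = \frac{g + g}{g + \frac{g^{\frac{3}{2}}}{5}} = \frac{2 g}{g + \frac{g^{\frac{3}{2}}}{5}}$)
$15 h{\left(3 \right)} N{\left(w \right)} = 15 \cdot 10 \cdot 3 \frac{1}{3^{\frac{3}{2}} + 5 \cdot 3} \left(-6\right)^{2} = 15 \cdot 10 \cdot 3 \frac{1}{3 \sqrt{3} + 15} \cdot 36 = 15 \cdot 10 \cdot 3 \frac{1}{15 + 3 \sqrt{3}} \cdot 36 = 15 \frac{30}{15 + 3 \sqrt{3}} \cdot 36 = \frac{450}{15 + 3 \sqrt{3}} \cdot 36 = \frac{16200}{15 + 3 \sqrt{3}}$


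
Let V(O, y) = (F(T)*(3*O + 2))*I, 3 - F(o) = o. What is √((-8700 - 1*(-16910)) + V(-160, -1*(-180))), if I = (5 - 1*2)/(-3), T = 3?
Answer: √8210 ≈ 90.609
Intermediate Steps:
F(o) = 3 - o
I = -1 (I = (5 - 2)*(-⅓) = 3*(-⅓) = -1)
V(O, y) = 0 (V(O, y) = ((3 - 1*3)*(3*O + 2))*(-1) = ((3 - 3)*(2 + 3*O))*(-1) = (0*(2 + 3*O))*(-1) = 0*(-1) = 0)
√((-8700 - 1*(-16910)) + V(-160, -1*(-180))) = √((-8700 - 1*(-16910)) + 0) = √((-8700 + 16910) + 0) = √(8210 + 0) = √8210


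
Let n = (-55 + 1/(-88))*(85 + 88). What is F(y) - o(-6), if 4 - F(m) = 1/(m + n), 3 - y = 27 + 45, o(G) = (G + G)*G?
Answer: -57362332/843565 ≈ -68.000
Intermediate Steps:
o(G) = 2*G**2 (o(G) = (2*G)*G = 2*G**2)
n = -837493/88 (n = (-55 - 1/88)*173 = -4841/88*173 = -837493/88 ≈ -9517.0)
y = -69 (y = 3 - (27 + 45) = 3 - 1*72 = 3 - 72 = -69)
F(m) = 4 - 1/(-837493/88 + m) (F(m) = 4 - 1/(m - 837493/88) = 4 - 1/(-837493/88 + m))
F(y) - o(-6) = 4*(-837515 + 88*(-69))/(-837493 + 88*(-69)) - 2*(-6)**2 = 4*(-837515 - 6072)/(-837493 - 6072) - 2*36 = 4*(-843587)/(-843565) - 1*72 = 4*(-1/843565)*(-843587) - 72 = 3374348/843565 - 72 = -57362332/843565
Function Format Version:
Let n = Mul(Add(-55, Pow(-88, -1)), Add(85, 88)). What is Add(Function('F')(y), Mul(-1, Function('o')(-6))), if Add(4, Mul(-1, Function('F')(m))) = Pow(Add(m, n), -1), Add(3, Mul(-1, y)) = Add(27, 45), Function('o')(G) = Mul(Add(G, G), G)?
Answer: Rational(-57362332, 843565) ≈ -68.000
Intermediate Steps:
Function('o')(G) = Mul(2, Pow(G, 2)) (Function('o')(G) = Mul(Mul(2, G), G) = Mul(2, Pow(G, 2)))
n = Rational(-837493, 88) (n = Mul(Add(-55, Rational(-1, 88)), 173) = Mul(Rational(-4841, 88), 173) = Rational(-837493, 88) ≈ -9517.0)
y = -69 (y = Add(3, Mul(-1, Add(27, 45))) = Add(3, Mul(-1, 72)) = Add(3, -72) = -69)
Function('F')(m) = Add(4, Mul(-1, Pow(Add(Rational(-837493, 88), m), -1))) (Function('F')(m) = Add(4, Mul(-1, Pow(Add(m, Rational(-837493, 88)), -1))) = Add(4, Mul(-1, Pow(Add(Rational(-837493, 88), m), -1))))
Add(Function('F')(y), Mul(-1, Function('o')(-6))) = Add(Mul(4, Pow(Add(-837493, Mul(88, -69)), -1), Add(-837515, Mul(88, -69))), Mul(-1, Mul(2, Pow(-6, 2)))) = Add(Mul(4, Pow(Add(-837493, -6072), -1), Add(-837515, -6072)), Mul(-1, Mul(2, 36))) = Add(Mul(4, Pow(-843565, -1), -843587), Mul(-1, 72)) = Add(Mul(4, Rational(-1, 843565), -843587), -72) = Add(Rational(3374348, 843565), -72) = Rational(-57362332, 843565)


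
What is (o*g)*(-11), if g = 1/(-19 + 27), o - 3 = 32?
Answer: -385/8 ≈ -48.125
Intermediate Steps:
o = 35 (o = 3 + 32 = 35)
g = ⅛ (g = 1/8 = ⅛ ≈ 0.12500)
(o*g)*(-11) = (35*(⅛))*(-11) = (35/8)*(-11) = -385/8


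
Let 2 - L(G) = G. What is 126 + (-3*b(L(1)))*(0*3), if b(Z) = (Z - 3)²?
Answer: 126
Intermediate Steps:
L(G) = 2 - G
b(Z) = (-3 + Z)²
126 + (-3*b(L(1)))*(0*3) = 126 + (-3*(-3 + (2 - 1*1))²)*(0*3) = 126 - 3*(-3 + (2 - 1))²*0 = 126 - 3*(-3 + 1)²*0 = 126 - 3*(-2)²*0 = 126 - 3*4*0 = 126 - 12*0 = 126 + 0 = 126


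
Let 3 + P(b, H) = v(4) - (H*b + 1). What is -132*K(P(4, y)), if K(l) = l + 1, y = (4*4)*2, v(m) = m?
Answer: 16764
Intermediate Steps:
y = 32 (y = 16*2 = 32)
P(b, H) = -H*b (P(b, H) = -3 + (4 - (H*b + 1)) = -3 + (4 - (1 + H*b)) = -3 + (4 + (-1 - H*b)) = -3 + (3 - H*b) = -H*b)
K(l) = 1 + l
-132*K(P(4, y)) = -132*(1 - 1*32*4) = -132*(1 - 128) = -132*(-127) = 16764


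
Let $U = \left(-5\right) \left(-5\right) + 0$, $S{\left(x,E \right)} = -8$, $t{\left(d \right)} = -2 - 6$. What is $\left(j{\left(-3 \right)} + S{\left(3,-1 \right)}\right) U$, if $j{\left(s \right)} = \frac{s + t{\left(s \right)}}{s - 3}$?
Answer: $- \frac{925}{6} \approx -154.17$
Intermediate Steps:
$t{\left(d \right)} = -8$ ($t{\left(d \right)} = -2 - 6 = -8$)
$j{\left(s \right)} = \frac{-8 + s}{-3 + s}$ ($j{\left(s \right)} = \frac{s - 8}{s - 3} = \frac{-8 + s}{-3 + s}$)
$U = 25$ ($U = 25 + 0 = 25$)
$\left(j{\left(-3 \right)} + S{\left(3,-1 \right)}\right) U = \left(\frac{-8 - 3}{-3 - 3} - 8\right) 25 = \left(\frac{1}{-6} \left(-11\right) - 8\right) 25 = \left(\left(- \frac{1}{6}\right) \left(-11\right) - 8\right) 25 = \left(\frac{11}{6} - 8\right) 25 = \left(- \frac{37}{6}\right) 25 = - \frac{925}{6}$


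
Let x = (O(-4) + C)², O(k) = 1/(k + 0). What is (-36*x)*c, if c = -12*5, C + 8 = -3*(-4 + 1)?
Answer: 1215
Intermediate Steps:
C = 1 (C = -8 - 3*(-4 + 1) = -8 - 3*(-3) = -8 + 9 = 1)
O(k) = 1/k
x = 9/16 (x = (1/(-4) + 1)² = (-¼ + 1)² = (¾)² = 9/16 ≈ 0.56250)
c = -60
(-36*x)*c = -36*9/16*(-60) = -81/4*(-60) = 1215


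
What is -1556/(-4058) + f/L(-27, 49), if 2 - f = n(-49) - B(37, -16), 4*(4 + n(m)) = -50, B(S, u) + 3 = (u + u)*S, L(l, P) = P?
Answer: -4665529/198842 ≈ -23.464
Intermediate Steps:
B(S, u) = -3 + 2*S*u (B(S, u) = -3 + (u + u)*S = -3 + (2*u)*S = -3 + 2*S*u)
n(m) = -33/2 (n(m) = -4 + (¼)*(-50) = -4 - 25/2 = -33/2)
f = -2337/2 (f = 2 - (-33/2 - (-3 + 2*37*(-16))) = 2 - (-33/2 - (-3 - 1184)) = 2 - (-33/2 - 1*(-1187)) = 2 - (-33/2 + 1187) = 2 - 1*2341/2 = 2 - 2341/2 = -2337/2 ≈ -1168.5)
-1556/(-4058) + f/L(-27, 49) = -1556/(-4058) - 2337/2/49 = -1556*(-1/4058) - 2337/2*1/49 = 778/2029 - 2337/98 = -4665529/198842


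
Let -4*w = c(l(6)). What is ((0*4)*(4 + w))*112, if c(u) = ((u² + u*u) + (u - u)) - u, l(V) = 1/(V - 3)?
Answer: 0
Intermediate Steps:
l(V) = 1/(-3 + V)
c(u) = -u + 2*u² (c(u) = ((u² + u²) + 0) - u = (2*u² + 0) - u = 2*u² - u = -u + 2*u²)
w = 1/36 (w = -(-1 + 2/(-3 + 6))/(4*(-3 + 6)) = -(-1 + 2/3)/(4*3) = -(-1 + 2*(⅓))/12 = -(-1 + ⅔)/12 = -(-1)/(12*3) = -¼*(-⅑) = 1/36 ≈ 0.027778)
((0*4)*(4 + w))*112 = ((0*4)*(4 + 1/36))*112 = (0*(145/36))*112 = 0*112 = 0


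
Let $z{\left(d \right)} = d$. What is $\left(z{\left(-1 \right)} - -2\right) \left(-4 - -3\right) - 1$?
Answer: $-2$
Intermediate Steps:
$\left(z{\left(-1 \right)} - -2\right) \left(-4 - -3\right) - 1 = \left(-1 - -2\right) \left(-4 - -3\right) - 1 = \left(-1 + 2\right) \left(-4 + 3\right) - 1 = 1 \left(-1\right) - 1 = -1 - 1 = -2$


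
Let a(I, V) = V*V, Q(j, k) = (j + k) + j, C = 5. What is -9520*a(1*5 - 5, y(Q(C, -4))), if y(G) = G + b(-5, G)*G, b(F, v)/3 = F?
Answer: -67173120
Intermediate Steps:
b(F, v) = 3*F
Q(j, k) = k + 2*j
y(G) = -14*G (y(G) = G + (3*(-5))*G = G - 15*G = -14*G)
a(I, V) = V²
-9520*a(1*5 - 5, y(Q(C, -4))) = -9520*(-14*(-4 + 2*5))² = -9520*(-14*(-4 + 10))² = -9520*(-14*6)² = -9520*(-84)² = -9520*7056 = -35*1919232 = -67173120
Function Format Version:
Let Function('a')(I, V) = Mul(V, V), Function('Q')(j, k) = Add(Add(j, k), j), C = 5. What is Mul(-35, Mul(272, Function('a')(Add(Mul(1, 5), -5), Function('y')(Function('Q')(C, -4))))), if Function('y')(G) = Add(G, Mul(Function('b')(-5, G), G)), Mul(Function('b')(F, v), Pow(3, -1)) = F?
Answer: -67173120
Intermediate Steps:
Function('b')(F, v) = Mul(3, F)
Function('Q')(j, k) = Add(k, Mul(2, j))
Function('y')(G) = Mul(-14, G) (Function('y')(G) = Add(G, Mul(Mul(3, -5), G)) = Add(G, Mul(-15, G)) = Mul(-14, G))
Function('a')(I, V) = Pow(V, 2)
Mul(-35, Mul(272, Function('a')(Add(Mul(1, 5), -5), Function('y')(Function('Q')(C, -4))))) = Mul(-35, Mul(272, Pow(Mul(-14, Add(-4, Mul(2, 5))), 2))) = Mul(-35, Mul(272, Pow(Mul(-14, Add(-4, 10)), 2))) = Mul(-35, Mul(272, Pow(Mul(-14, 6), 2))) = Mul(-35, Mul(272, Pow(-84, 2))) = Mul(-35, Mul(272, 7056)) = Mul(-35, 1919232) = -67173120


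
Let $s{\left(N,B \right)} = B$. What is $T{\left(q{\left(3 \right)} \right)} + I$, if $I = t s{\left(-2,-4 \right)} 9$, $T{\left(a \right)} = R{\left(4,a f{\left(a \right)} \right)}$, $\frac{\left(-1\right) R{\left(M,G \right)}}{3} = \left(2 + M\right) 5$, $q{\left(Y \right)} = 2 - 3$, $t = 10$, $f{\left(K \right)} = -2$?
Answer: $-450$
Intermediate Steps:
$q{\left(Y \right)} = -1$
$R{\left(M,G \right)} = -30 - 15 M$ ($R{\left(M,G \right)} = - 3 \left(2 + M\right) 5 = - 3 \left(10 + 5 M\right) = -30 - 15 M$)
$T{\left(a \right)} = -90$ ($T{\left(a \right)} = -30 - 60 = -90$)
$I = -360$ ($I = 10 \left(-4\right) 9 = \left(-40\right) 9 = -360$)
$T{\left(q{\left(3 \right)} \right)} + I = -90 - 360 = -450$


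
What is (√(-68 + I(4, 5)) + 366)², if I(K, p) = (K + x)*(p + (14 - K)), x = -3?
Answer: (366 + I*√53)² ≈ 1.339e+5 + 5329.0*I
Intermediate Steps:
I(K, p) = (-3 + K)*(14 + p - K) (I(K, p) = (K - 3)*(p + (14 - K)) = (-3 + K)*(14 + p - K))
(√(-68 + I(4, 5)) + 366)² = (√(-68 + (-42 - 1*4² - 3*5 + 17*4 + 4*5)) + 366)² = (√(-68 + (-42 - 1*16 - 15 + 68 + 20)) + 366)² = (√(-68 + (-42 - 16 - 15 + 68 + 20)) + 366)² = (√(-68 + 15) + 366)² = (√(-53) + 366)² = (I*√53 + 366)² = (366 + I*√53)²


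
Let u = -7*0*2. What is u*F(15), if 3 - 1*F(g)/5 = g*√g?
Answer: 0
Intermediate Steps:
F(g) = 15 - 5*g^(3/2) (F(g) = 15 - 5*g*√g = 15 - 5*g^(3/2))
u = 0 (u = 0*2 = 0)
u*F(15) = 0*(15 - 75*√15) = 0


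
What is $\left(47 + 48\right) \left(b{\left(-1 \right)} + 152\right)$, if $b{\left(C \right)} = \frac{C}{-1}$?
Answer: $14535$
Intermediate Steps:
$b{\left(C \right)} = - C$ ($b{\left(C \right)} = C \left(-1\right) = - C$)
$\left(47 + 48\right) \left(b{\left(-1 \right)} + 152\right) = \left(47 + 48\right) \left(\left(-1\right) \left(-1\right) + 152\right) = 95 \left(1 + 152\right) = 95 \cdot 153 = 14535$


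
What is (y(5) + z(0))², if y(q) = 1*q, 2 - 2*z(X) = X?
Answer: 36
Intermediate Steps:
z(X) = 1 - X/2
y(q) = q
(y(5) + z(0))² = (5 + (1 - ½*0))² = (5 + (1 + 0))² = (5 + 1)² = 6² = 36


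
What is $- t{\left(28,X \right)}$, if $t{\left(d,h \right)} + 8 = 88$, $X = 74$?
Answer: $-80$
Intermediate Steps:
$t{\left(d,h \right)} = 80$ ($t{\left(d,h \right)} = -8 + 88 = 80$)
$- t{\left(28,X \right)} = \left(-1\right) 80 = -80$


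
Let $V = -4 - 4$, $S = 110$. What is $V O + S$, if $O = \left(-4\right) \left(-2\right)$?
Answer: $46$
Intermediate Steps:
$O = 8$
$V = -8$
$V O + S = \left(-8\right) 8 + 110 = -64 + 110 = 46$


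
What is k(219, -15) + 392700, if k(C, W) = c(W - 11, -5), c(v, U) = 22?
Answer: 392722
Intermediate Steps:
k(C, W) = 22
k(219, -15) + 392700 = 22 + 392700 = 392722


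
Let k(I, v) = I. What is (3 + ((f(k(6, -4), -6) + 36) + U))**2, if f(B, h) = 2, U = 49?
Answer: 8100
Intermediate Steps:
(3 + ((f(k(6, -4), -6) + 36) + U))**2 = (3 + ((2 + 36) + 49))**2 = (3 + (38 + 49))**2 = (3 + 87)**2 = 90**2 = 8100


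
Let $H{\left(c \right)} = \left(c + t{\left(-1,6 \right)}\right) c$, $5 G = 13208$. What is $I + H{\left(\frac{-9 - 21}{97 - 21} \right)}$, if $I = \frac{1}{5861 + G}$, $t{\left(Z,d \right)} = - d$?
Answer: $\frac{154967105}{61388772} \approx 2.5244$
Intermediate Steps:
$G = \frac{13208}{5}$ ($G = \frac{1}{5} \cdot 13208 = \frac{13208}{5} \approx 2641.6$)
$H{\left(c \right)} = c \left(-6 + c\right)$ ($H{\left(c \right)} = \left(c - 6\right) c = \left(-6 + c\right) c = c \left(-6 + c\right)$)
$I = \frac{5}{42513}$ ($I = \frac{1}{5861 + \frac{13208}{5}} = \frac{1}{\frac{42513}{5}} = \frac{5}{42513} \approx 0.00011761$)
$I + H{\left(\frac{-9 - 21}{97 - 21} \right)} = \frac{5}{42513} + \frac{-9 - 21}{97 - 21} \left(-6 + \frac{-9 - 21}{97 - 21}\right) = \frac{5}{42513} + - \frac{30}{76} \left(-6 - \frac{30}{76}\right) = \frac{5}{42513} + \left(-30\right) \frac{1}{76} \left(-6 - \frac{15}{38}\right) = \frac{5}{42513} - \frac{15 \left(-6 - \frac{15}{38}\right)}{38} = \frac{5}{42513} - - \frac{3645}{1444} = \frac{5}{42513} + \frac{3645}{1444} = \frac{154967105}{61388772}$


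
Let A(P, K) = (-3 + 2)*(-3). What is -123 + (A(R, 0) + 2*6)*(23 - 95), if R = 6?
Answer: -1203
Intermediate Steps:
A(P, K) = 3 (A(P, K) = -1*(-3) = 3)
-123 + (A(R, 0) + 2*6)*(23 - 95) = -123 + (3 + 2*6)*(23 - 95) = -123 + (3 + 12)*(-72) = -123 + 15*(-72) = -123 - 1080 = -1203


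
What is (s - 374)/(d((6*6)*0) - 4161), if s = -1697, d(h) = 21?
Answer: 2071/4140 ≈ 0.50024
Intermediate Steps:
(s - 374)/(d((6*6)*0) - 4161) = (-1697 - 374)/(21 - 4161) = -2071/(-4140) = -2071*(-1/4140) = 2071/4140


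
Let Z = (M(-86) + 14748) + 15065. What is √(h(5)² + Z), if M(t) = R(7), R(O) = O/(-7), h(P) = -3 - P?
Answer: 2*√7469 ≈ 172.85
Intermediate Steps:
R(O) = -O/7 (R(O) = O*(-⅐) = -O/7)
M(t) = -1 (M(t) = -⅐*7 = -1)
Z = 29812 (Z = (-1 + 14748) + 15065 = 14747 + 15065 = 29812)
√(h(5)² + Z) = √((-3 - 1*5)² + 29812) = √((-3 - 5)² + 29812) = √((-8)² + 29812) = √(64 + 29812) = √29876 = 2*√7469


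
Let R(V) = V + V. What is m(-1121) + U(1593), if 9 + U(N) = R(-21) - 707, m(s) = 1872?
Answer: 1114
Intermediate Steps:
R(V) = 2*V
U(N) = -758 (U(N) = -9 + (2*(-21) - 707) = -9 + (-42 - 707) = -9 - 749 = -758)
m(-1121) + U(1593) = 1872 - 758 = 1114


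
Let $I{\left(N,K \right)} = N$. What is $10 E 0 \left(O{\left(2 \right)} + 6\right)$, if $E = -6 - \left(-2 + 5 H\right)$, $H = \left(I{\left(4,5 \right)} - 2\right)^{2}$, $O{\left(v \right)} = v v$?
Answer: $0$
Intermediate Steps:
$O{\left(v \right)} = v^{2}$
$H = 4$ ($H = \left(4 - 2\right)^{2} = 2^{2} = 4$)
$E = -24$ ($E = -6 - \left(-2 + 5 \cdot 4\right) = -6 - \left(-2 + 20\right) = -6 - 18 = -24$)
$10 E 0 \left(O{\left(2 \right)} + 6\right) = 10 \left(-24\right) 0 \left(2^{2} + 6\right) = - 240 \cdot 0 \left(4 + 6\right) = - 240 \cdot 0 \cdot 10 = \left(-240\right) 0 = 0$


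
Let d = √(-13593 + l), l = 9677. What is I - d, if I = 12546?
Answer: 12546 - 2*I*√979 ≈ 12546.0 - 62.578*I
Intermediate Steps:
d = 2*I*√979 (d = √(-13593 + 9677) = √(-3916) = 2*I*√979 ≈ 62.578*I)
I - d = 12546 - 2*I*√979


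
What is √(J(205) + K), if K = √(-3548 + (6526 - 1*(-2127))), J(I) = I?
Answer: √(205 + √5105) ≈ 16.627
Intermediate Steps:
K = √5105 (K = √(-3548 + (6526 + 2127)) = √(-3548 + 8653) = √5105 ≈ 71.449)
√(J(205) + K) = √(205 + √5105)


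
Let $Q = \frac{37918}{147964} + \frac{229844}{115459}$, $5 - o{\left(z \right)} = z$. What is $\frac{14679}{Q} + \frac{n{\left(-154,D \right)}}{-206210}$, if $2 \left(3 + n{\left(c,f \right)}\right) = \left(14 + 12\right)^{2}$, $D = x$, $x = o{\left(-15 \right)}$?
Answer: $\frac{1723727796654785807}{263856775199446} \approx 6532.8$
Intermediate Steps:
$o{\left(z \right)} = 5 - z$
$x = 20$ ($x = 5 - -15 = 5 + 15 = 20$)
$D = 20$
$n{\left(c,f \right)} = 335$ ($n{\left(c,f \right)} = -3 + \frac{\left(14 + 12\right)^{2}}{2} = -3 + \frac{26^{2}}{2} = -3 + \frac{1}{2} \cdot 676 = -3 + 338 = 335$)
$Q = \frac{19193305989}{8541887738}$ ($Q = 37918 \cdot \frac{1}{147964} + 229844 \cdot \frac{1}{115459} = \frac{18959}{73982} + \frac{229844}{115459} = \frac{19193305989}{8541887738} \approx 2.247$)
$\frac{14679}{Q} + \frac{n{\left(-154,D \right)}}{-206210} = \frac{14679}{\frac{19193305989}{8541887738}} + \frac{335}{-206210} = 14679 \cdot \frac{8541887738}{19193305989} + 335 \left(- \frac{1}{206210}\right) = \frac{41795456702034}{6397768663} - \frac{67}{41242} = \frac{1723727796654785807}{263856775199446}$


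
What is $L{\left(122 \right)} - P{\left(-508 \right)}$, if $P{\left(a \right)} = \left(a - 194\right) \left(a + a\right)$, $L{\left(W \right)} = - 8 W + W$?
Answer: $-714086$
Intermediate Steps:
$L{\left(W \right)} = - 7 W$
$P{\left(a \right)} = 2 a \left(-194 + a\right)$ ($P{\left(a \right)} = \left(-194 + a\right) 2 a = 2 a \left(-194 + a\right)$)
$L{\left(122 \right)} - P{\left(-508 \right)} = \left(-7\right) 122 - 2 \left(-508\right) \left(-194 - 508\right) = -854 - 2 \left(-508\right) \left(-702\right) = -854 - 713232 = -714086$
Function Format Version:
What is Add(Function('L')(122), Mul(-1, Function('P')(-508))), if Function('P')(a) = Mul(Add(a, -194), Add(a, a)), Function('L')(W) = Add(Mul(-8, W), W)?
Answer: -714086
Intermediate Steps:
Function('L')(W) = Mul(-7, W)
Function('P')(a) = Mul(2, a, Add(-194, a)) (Function('P')(a) = Mul(Add(-194, a), Mul(2, a)) = Mul(2, a, Add(-194, a)))
Add(Function('L')(122), Mul(-1, Function('P')(-508))) = Add(Mul(-7, 122), Mul(-1, Mul(2, -508, Add(-194, -508)))) = Add(-854, Mul(-1, Mul(2, -508, -702))) = Add(-854, Mul(-1, 713232)) = Add(-854, -713232) = -714086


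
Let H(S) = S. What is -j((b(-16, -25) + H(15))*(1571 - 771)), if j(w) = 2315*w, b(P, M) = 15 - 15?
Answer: -27780000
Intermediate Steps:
b(P, M) = 0
-j((b(-16, -25) + H(15))*(1571 - 771)) = -2315*(0 + 15)*(1571 - 771) = -2315*15*800 = -2315*12000 = -1*27780000 = -27780000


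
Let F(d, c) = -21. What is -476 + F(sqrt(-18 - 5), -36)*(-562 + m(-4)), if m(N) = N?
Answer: 11410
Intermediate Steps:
-476 + F(sqrt(-18 - 5), -36)*(-562 + m(-4)) = -476 - 21*(-562 - 4) = -476 - 21*(-566) = -476 + 11886 = 11410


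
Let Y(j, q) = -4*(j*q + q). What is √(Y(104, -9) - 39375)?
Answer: 3*I*√3955 ≈ 188.67*I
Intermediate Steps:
Y(j, q) = -4*q - 4*j*q (Y(j, q) = -4*(q + j*q) = -4*q - 4*j*q)
√(Y(104, -9) - 39375) = √(-4*(-9)*(1 + 104) - 39375) = √(-4*(-9)*105 - 39375) = √(3780 - 39375) = √(-35595) = 3*I*√3955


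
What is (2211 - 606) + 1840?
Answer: 3445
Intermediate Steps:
(2211 - 606) + 1840 = 1605 + 1840 = 3445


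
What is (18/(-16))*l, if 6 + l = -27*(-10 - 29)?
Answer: -9423/8 ≈ -1177.9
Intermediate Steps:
l = 1047 (l = -6 - 27*(-10 - 29) = -6 - 27*(-39) = -6 + 1053 = 1047)
(18/(-16))*l = (18/(-16))*1047 = (18*(-1/16))*1047 = -9/8*1047 = -9423/8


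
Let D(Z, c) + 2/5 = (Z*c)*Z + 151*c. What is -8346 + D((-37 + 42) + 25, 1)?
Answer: -36477/5 ≈ -7295.4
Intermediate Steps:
D(Z, c) = -⅖ + 151*c + c*Z² (D(Z, c) = -⅖ + ((Z*c)*Z + 151*c) = -⅖ + (c*Z² + 151*c) = -⅖ + (151*c + c*Z²) = -⅖ + 151*c + c*Z²)
-8346 + D((-37 + 42) + 25, 1) = -8346 + (-⅖ + 151*1 + 1*((-37 + 42) + 25)²) = -8346 + (-⅖ + 151 + 1*(5 + 25)²) = -8346 + (-⅖ + 151 + 1*30²) = -8346 + (-⅖ + 151 + 1*900) = -8346 + (-⅖ + 151 + 900) = -8346 + 5253/5 = -36477/5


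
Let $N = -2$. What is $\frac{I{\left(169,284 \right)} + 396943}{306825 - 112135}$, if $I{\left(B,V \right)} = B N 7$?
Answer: $\frac{394577}{194690} \approx 2.0267$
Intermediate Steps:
$I{\left(B,V \right)} = - 14 B$ ($I{\left(B,V \right)} = B \left(-2\right) 7 = - 2 B 7 = - 14 B$)
$\frac{I{\left(169,284 \right)} + 396943}{306825 - 112135} = \frac{\left(-14\right) 169 + 396943}{306825 - 112135} = \frac{-2366 + 396943}{194690} = 394577 \cdot \frac{1}{194690} = \frac{394577}{194690}$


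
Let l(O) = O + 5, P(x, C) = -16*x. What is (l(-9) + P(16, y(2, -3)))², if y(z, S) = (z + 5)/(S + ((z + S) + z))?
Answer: 67600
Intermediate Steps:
y(z, S) = (5 + z)/(2*S + 2*z) (y(z, S) = (5 + z)/(S + ((S + z) + z)) = (5 + z)/(S + (S + 2*z)) = (5 + z)/(2*S + 2*z))
l(O) = 5 + O
(l(-9) + P(16, y(2, -3)))² = ((5 - 9) - 16*16)² = (-4 - 256)² = (-260)² = 67600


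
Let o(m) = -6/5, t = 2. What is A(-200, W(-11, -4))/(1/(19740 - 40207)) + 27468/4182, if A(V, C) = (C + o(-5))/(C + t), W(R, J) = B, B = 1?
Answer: 14334169/10455 ≈ 1371.0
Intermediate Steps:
o(m) = -6/5 (o(m) = -6*1/5 = -6/5)
W(R, J) = 1
A(V, C) = (-6/5 + C)/(2 + C) (A(V, C) = (C - 6/5)/(C + 2) = (-6/5 + C)/(2 + C))
A(-200, W(-11, -4))/(1/(19740 - 40207)) + 27468/4182 = ((-6/5 + 1)/(2 + 1))/(1/(19740 - 40207)) + 27468/4182 = (-1/5/3)/(1/(-20467)) + 27468*(1/4182) = ((1/3)*(-1/5))/(-1/20467) + 4578/697 = -1/15*(-20467) + 4578/697 = 20467/15 + 4578/697 = 14334169/10455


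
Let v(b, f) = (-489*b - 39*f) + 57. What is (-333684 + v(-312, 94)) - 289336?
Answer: -474061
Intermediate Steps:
v(b, f) = 57 - 489*b - 39*f
(-333684 + v(-312, 94)) - 289336 = (-333684 + (57 - 489*(-312) - 39*94)) - 289336 = (-333684 + (57 + 152568 - 3666)) - 289336 = (-333684 + 148959) - 289336 = -184725 - 289336 = -474061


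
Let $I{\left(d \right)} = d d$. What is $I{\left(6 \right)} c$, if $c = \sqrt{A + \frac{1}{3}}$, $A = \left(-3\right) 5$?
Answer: $24 i \sqrt{33} \approx 137.87 i$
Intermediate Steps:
$I{\left(d \right)} = d^{2}$
$A = -15$
$c = \frac{2 i \sqrt{33}}{3}$ ($c = \sqrt{-15 + \frac{1}{3}} = \sqrt{- \frac{44}{3}} = \frac{2 i \sqrt{33}}{3} \approx 3.8297 i$)
$I{\left(6 \right)} c = 6^{2} \frac{2 i \sqrt{33}}{3} = 36 \frac{2 i \sqrt{33}}{3} = 24 i \sqrt{33}$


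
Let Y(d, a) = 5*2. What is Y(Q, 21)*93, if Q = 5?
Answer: 930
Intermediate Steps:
Y(d, a) = 10
Y(Q, 21)*93 = 10*93 = 930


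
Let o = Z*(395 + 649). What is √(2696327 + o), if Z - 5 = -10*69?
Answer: 13*√11723 ≈ 1407.5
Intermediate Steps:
Z = -685 (Z = 5 - 10*69 = 5 - 690 = -685)
o = -715140 (o = -685*(395 + 649) = -685*1044 = -715140)
√(2696327 + o) = √(2696327 - 715140) = √1981187 = 13*√11723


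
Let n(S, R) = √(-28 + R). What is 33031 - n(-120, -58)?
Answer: 33031 - I*√86 ≈ 33031.0 - 9.2736*I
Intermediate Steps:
33031 - n(-120, -58) = 33031 - √(-28 - 58) = 33031 - √(-86) = 33031 - I*√86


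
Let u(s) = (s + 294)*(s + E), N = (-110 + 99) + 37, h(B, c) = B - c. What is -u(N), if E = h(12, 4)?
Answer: -10880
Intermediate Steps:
E = 8 (E = 12 - 1*4 = 12 - 4 = 8)
N = 26 (N = -11 + 37 = 26)
u(s) = (8 + s)*(294 + s) (u(s) = (s + 294)*(s + 8) = (294 + s)*(8 + s) = (8 + s)*(294 + s))
-u(N) = -(2352 + 26**2 + 302*26) = -(2352 + 676 + 7852) = -1*10880 = -10880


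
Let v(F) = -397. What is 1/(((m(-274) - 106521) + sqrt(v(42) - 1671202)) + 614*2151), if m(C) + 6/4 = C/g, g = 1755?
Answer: 14958958775670/18163058853062994589 - 12320100*I*sqrt(1671599)/18163058853062994589 ≈ 8.2359e-7 - 8.7698e-10*I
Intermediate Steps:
m(C) = -3/2 + C/1755
1/(((m(-274) - 106521) + sqrt(v(42) - 1671202)) + 614*2151) = 1/((((-3/2 + (1/1755)*(-274)) - 106521) + sqrt(-397 - 1671202)) + 614*2151) = 1/((((-3/2 - 274/1755) - 106521) + sqrt(-1671599)) + 1320714) = 1/(((-5813/3510 - 106521) + I*sqrt(1671599)) + 1320714) = 1/((-373894523/3510 + I*sqrt(1671599)) + 1320714) = 1/(4261811617/3510 + I*sqrt(1671599))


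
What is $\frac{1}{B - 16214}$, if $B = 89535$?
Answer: $\frac{1}{73321} \approx 1.3639 \cdot 10^{-5}$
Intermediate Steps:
$\frac{1}{B - 16214} = \frac{1}{89535 - 16214} = \frac{1}{73321}$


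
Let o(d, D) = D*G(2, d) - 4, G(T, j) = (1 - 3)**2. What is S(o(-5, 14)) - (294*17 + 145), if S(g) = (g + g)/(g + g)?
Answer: -5142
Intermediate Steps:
G(T, j) = 4 (G(T, j) = (-2)**2 = 4)
o(d, D) = -4 + 4*D (o(d, D) = D*4 - 4 = 4*D - 4 = -4 + 4*D)
S(g) = 1 (S(g) = (2*g)/((2*g)) = (2*g)*(1/(2*g)) = 1)
S(o(-5, 14)) - (294*17 + 145) = 1 - (294*17 + 145) = 1 - (4998 + 145) = 1 - 1*5143 = 1 - 5143 = -5142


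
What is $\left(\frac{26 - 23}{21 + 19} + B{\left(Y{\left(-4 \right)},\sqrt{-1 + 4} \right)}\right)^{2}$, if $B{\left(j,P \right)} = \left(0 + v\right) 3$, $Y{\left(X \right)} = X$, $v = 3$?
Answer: $\frac{131769}{1600} \approx 82.356$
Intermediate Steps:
$B{\left(j,P \right)} = 9$ ($B{\left(j,P \right)} = \left(0 + 3\right) 3 = 3 \cdot 3 = 9$)
$\left(\frac{26 - 23}{21 + 19} + B{\left(Y{\left(-4 \right)},\sqrt{-1 + 4} \right)}\right)^{2} = \left(\frac{26 - 23}{21 + 19} + 9\right)^{2} = \left(\frac{3}{40} + 9\right)^{2} = \left(\frac{363}{40}\right)^{2} = \frac{131769}{1600}$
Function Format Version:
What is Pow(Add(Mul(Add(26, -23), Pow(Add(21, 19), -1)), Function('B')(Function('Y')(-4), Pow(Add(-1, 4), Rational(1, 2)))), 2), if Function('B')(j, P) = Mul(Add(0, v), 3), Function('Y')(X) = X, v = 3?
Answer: Rational(131769, 1600) ≈ 82.356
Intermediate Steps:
Function('B')(j, P) = 9 (Function('B')(j, P) = Mul(Add(0, 3), 3) = Mul(3, 3) = 9)
Pow(Add(Mul(Add(26, -23), Pow(Add(21, 19), -1)), Function('B')(Function('Y')(-4), Pow(Add(-1, 4), Rational(1, 2)))), 2) = Pow(Add(Mul(Add(26, -23), Pow(Add(21, 19), -1)), 9), 2) = Pow(Add(Mul(3, Pow(40, -1)), 9), 2) = Pow(Add(Mul(3, Rational(1, 40)), 9), 2) = Pow(Add(Rational(3, 40), 9), 2) = Pow(Rational(363, 40), 2) = Rational(131769, 1600)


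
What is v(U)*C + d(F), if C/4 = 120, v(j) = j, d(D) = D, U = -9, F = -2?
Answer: -4322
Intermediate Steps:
C = 480 (C = 4*120 = 480)
v(U)*C + d(F) = -9*480 - 2 = -4320 - 2 = -4322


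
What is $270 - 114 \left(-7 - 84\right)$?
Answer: $10644$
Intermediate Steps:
$270 - 114 \left(-7 - 84\right) = 270 - -10374 = 270 + 10374 = 10644$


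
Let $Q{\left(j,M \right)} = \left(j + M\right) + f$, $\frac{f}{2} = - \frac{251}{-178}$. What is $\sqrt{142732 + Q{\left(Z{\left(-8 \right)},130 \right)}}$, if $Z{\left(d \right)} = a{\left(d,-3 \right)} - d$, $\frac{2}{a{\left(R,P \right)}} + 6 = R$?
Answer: $\frac{\sqrt{55453029394}}{623} \approx 377.98$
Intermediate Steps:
$a{\left(R,P \right)} = \frac{2}{-6 + R}$
$f = \frac{251}{89}$ ($f = 2 \left(- \frac{251}{-178}\right) = 2 \left(\left(-251\right) \left(- \frac{1}{178}\right)\right) = 2 \cdot \frac{251}{178} = \frac{251}{89} \approx 2.8202$)
$Z{\left(d \right)} = - d + \frac{2}{-6 + d}$ ($Z{\left(d \right)} = \frac{2}{-6 + d} - d = - d + \frac{2}{-6 + d}$)
$Q{\left(j,M \right)} = \frac{251}{89} + M + j$ ($Q{\left(j,M \right)} = \left(j + M\right) + \frac{251}{89} = \left(M + j\right) + \frac{251}{89} = \frac{251}{89} + M + j$)
$\sqrt{142732 + Q{\left(Z{\left(-8 \right)},130 \right)}} = \sqrt{142732 + \left(\frac{251}{89} + 130 + \frac{2 - - 8 \left(-6 - 8\right)}{-6 - 8}\right)} = \sqrt{142732 + \left(\frac{251}{89} + 130 + \frac{2 - \left(-8\right) \left(-14\right)}{-14}\right)} = \sqrt{142732 + \left(\frac{251}{89} + 130 - \frac{2 - 112}{14}\right)} = \sqrt{142732 + \left(\frac{251}{89} + 130 - - \frac{55}{7}\right)} = \sqrt{142732 + \left(\frac{251}{89} + 130 + \frac{55}{7}\right)} = \sqrt{142732 + \frac{87642}{623}} = \sqrt{\frac{89009678}{623}} = \frac{\sqrt{55453029394}}{623}$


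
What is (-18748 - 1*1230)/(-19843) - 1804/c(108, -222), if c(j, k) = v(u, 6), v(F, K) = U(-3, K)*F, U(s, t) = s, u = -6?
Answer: -17718584/178587 ≈ -99.215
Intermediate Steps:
v(F, K) = -3*F
c(j, k) = 18 (c(j, k) = -3*(-6) = 18)
(-18748 - 1*1230)/(-19843) - 1804/c(108, -222) = (-18748 - 1*1230)/(-19843) - 1804/18 = (-18748 - 1230)*(-1/19843) - 1804*1/18 = -19978*(-1/19843) - 902/9 = 19978/19843 - 902/9 = -17718584/178587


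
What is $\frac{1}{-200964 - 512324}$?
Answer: $- \frac{1}{713288} \approx -1.402 \cdot 10^{-6}$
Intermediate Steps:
$\frac{1}{-200964 - 512324} = \frac{1}{-713288} = - \frac{1}{713288}$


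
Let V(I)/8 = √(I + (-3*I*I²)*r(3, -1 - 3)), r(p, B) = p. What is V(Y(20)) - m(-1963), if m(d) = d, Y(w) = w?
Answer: 1963 + 16*I*√17995 ≈ 1963.0 + 2146.3*I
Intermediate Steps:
V(I) = 8*√(I - 9*I³) (V(I) = 8*√(I - 3*I*I²*3) = 8*√(I - 3*I³*3) = 8*√(I - 9*I³))
V(Y(20)) - m(-1963) = 8*√(20 - 9*20³) - 1*(-1963) = 8*√(20 - 9*8000) + 1963 = 8*√(20 - 72000) + 1963 = 8*√(-71980) + 1963 = 8*(2*I*√17995) + 1963 = 16*I*√17995 + 1963 = 1963 + 16*I*√17995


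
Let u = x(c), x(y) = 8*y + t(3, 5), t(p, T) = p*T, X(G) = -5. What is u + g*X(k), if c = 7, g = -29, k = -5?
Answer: 216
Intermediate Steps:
t(p, T) = T*p
x(y) = 15 + 8*y (x(y) = 8*y + 5*3 = 8*y + 15 = 15 + 8*y)
u = 71 (u = 15 + 8*7 = 15 + 56 = 71)
u + g*X(k) = 71 - 29*(-5) = 71 + 145 = 216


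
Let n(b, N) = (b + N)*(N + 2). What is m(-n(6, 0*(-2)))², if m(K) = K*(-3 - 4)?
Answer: 7056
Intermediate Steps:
n(b, N) = (2 + N)*(N + b) (n(b, N) = (N + b)*(2 + N) = (2 + N)*(N + b))
m(K) = -7*K (m(K) = K*(-7) = -7*K)
m(-n(6, 0*(-2)))² = (-(-7)*((0*(-2))² + 2*(0*(-2)) + 2*6 + (0*(-2))*6))² = (-(-7)*(0² + 2*0 + 12 + 0*6))² = (-(-7)*(0 + 0 + 12 + 0))² = (-(-7)*12)² = (-7*(-12))² = 84² = 7056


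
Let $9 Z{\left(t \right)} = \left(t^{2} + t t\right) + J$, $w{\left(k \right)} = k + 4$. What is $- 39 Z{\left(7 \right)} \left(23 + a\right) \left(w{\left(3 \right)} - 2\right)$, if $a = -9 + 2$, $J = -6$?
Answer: $- \frac{95680}{3} \approx -31893.0$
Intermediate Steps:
$w{\left(k \right)} = 4 + k$
$a = -7$
$Z{\left(t \right)} = - \frac{2}{3} + \frac{2 t^{2}}{9}$ ($Z{\left(t \right)} = \frac{\left(t^{2} + t t\right) - 6}{9} = \frac{\left(t^{2} + t^{2}\right) - 6}{9} = \frac{2 t^{2} - 6}{9} = \frac{-6 + 2 t^{2}}{9} = - \frac{2}{3} + \frac{2 t^{2}}{9}$)
$- 39 Z{\left(7 \right)} \left(23 + a\right) \left(w{\left(3 \right)} - 2\right) = - 39 \left(- \frac{2}{3} + \frac{2 \cdot 7^{2}}{9}\right) \left(23 - 7\right) \left(\left(4 + 3\right) - 2\right) = - 39 \left(- \frac{2}{3} + \frac{2}{9} \cdot 49\right) 16 \left(7 - 2\right) = - 39 \left(- \frac{2}{3} + \frac{98}{9}\right) 16 \cdot 5 = \left(-39\right) \frac{92}{9} \cdot 80 = \left(- \frac{1196}{3}\right) 80 = - \frac{95680}{3}$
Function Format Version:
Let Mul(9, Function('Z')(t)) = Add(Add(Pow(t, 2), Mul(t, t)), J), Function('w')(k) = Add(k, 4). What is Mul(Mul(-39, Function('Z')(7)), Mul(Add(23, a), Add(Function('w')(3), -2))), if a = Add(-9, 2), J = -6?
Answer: Rational(-95680, 3) ≈ -31893.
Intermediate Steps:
Function('w')(k) = Add(4, k)
a = -7
Function('Z')(t) = Add(Rational(-2, 3), Mul(Rational(2, 9), Pow(t, 2))) (Function('Z')(t) = Mul(Rational(1, 9), Add(Add(Pow(t, 2), Mul(t, t)), -6)) = Mul(Rational(1, 9), Add(Add(Pow(t, 2), Pow(t, 2)), -6)) = Mul(Rational(1, 9), Add(Mul(2, Pow(t, 2)), -6)) = Mul(Rational(1, 9), Add(-6, Mul(2, Pow(t, 2)))) = Add(Rational(-2, 3), Mul(Rational(2, 9), Pow(t, 2))))
Mul(Mul(-39, Function('Z')(7)), Mul(Add(23, a), Add(Function('w')(3), -2))) = Mul(Mul(-39, Add(Rational(-2, 3), Mul(Rational(2, 9), Pow(7, 2)))), Mul(Add(23, -7), Add(Add(4, 3), -2))) = Mul(Mul(-39, Add(Rational(-2, 3), Mul(Rational(2, 9), 49))), Mul(16, Add(7, -2))) = Mul(Mul(-39, Add(Rational(-2, 3), Rational(98, 9))), Mul(16, 5)) = Mul(Mul(-39, Rational(92, 9)), 80) = Mul(Rational(-1196, 3), 80) = Rational(-95680, 3)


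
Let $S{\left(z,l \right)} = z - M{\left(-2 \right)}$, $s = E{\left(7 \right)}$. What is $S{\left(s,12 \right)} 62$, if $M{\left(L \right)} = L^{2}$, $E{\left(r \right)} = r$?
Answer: $186$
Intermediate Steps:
$s = 7$
$S{\left(z,l \right)} = -4 + z$ ($S{\left(z,l \right)} = z - \left(-2\right)^{2} = z - 4 = -4 + z$)
$S{\left(s,12 \right)} 62 = \left(-4 + 7\right) 62 = 3 \cdot 62 = 186$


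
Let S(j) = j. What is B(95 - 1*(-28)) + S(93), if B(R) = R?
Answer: 216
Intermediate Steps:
B(95 - 1*(-28)) + S(93) = (95 - 1*(-28)) + 93 = (95 + 28) + 93 = 123 + 93 = 216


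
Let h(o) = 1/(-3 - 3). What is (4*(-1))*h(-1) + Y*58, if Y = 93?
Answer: 16184/3 ≈ 5394.7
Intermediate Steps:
h(o) = -⅙ (h(o) = 1/(-6) = -⅙)
(4*(-1))*h(-1) + Y*58 = (4*(-1))*(-⅙) + 93*58 = -4*(-⅙) + 5394 = ⅔ + 5394 = 16184/3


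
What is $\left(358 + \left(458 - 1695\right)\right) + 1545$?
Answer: $666$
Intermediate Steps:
$\left(358 + \left(458 - 1695\right)\right) + 1545 = \left(358 - 1237\right) + 1545 = -879 + 1545 = 666$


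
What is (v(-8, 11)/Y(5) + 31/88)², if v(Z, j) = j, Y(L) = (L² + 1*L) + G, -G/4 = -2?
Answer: 1151329/2795584 ≈ 0.41184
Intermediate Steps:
G = 8 (G = -4*(-2) = 8)
Y(L) = 8 + L + L² (Y(L) = (L² + 1*L) + 8 = (L² + L) + 8 = (L + L²) + 8 = 8 + L + L²)
(v(-8, 11)/Y(5) + 31/88)² = (11/(8 + 5 + 5²) + 31/88)² = (11/(8 + 5 + 25) + 31*(1/88))² = (11/38 + 31/88)² = (1073/1672)² = 1151329/2795584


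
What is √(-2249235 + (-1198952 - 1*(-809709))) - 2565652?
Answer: -2565652 + I*√2638478 ≈ -2.5657e+6 + 1624.3*I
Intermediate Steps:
√(-2249235 + (-1198952 - 1*(-809709))) - 2565652 = √(-2249235 + (-1198952 + 809709)) - 2565652 = √(-2249235 - 389243) - 2565652 = √(-2638478) - 2565652 = I*√2638478 - 2565652 = -2565652 + I*√2638478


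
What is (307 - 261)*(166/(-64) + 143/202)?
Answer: -140185/1616 ≈ -86.748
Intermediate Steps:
(307 - 261)*(166/(-64) + 143/202) = 46*(166*(-1/64) + 143*(1/202)) = 46*(-83/32 + 143/202) = 46*(-6095/3232) = -140185/1616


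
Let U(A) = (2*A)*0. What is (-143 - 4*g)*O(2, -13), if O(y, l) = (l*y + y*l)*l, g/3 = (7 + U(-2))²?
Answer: -494156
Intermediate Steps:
U(A) = 0
g = 147 (g = 3*(7 + 0)² = 3*7² = 3*49 = 147)
O(y, l) = 2*y*l² (O(y, l) = (l*y + l*y)*l = (2*l*y)*l = 2*y*l²)
(-143 - 4*g)*O(2, -13) = (-143 - 4*147)*(2*2*(-13)²) = (-143 - 588)*(2*2*169) = -731*676 = -494156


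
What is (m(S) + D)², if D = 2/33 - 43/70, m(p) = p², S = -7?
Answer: 12524071921/5336100 ≈ 2347.0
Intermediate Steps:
D = -1279/2310 (D = 2*(1/33) - 43*1/70 = 2/33 - 43/70 = -1279/2310 ≈ -0.55368)
(m(S) + D)² = ((-7)² - 1279/2310)² = (49 - 1279/2310)² = (111911/2310)² = 12524071921/5336100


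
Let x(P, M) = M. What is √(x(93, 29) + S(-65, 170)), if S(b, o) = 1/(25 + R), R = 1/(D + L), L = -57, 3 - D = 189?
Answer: √1071386786/6074 ≈ 5.3889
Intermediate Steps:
D = -186 (D = 3 - 1*189 = 3 - 189 = -186)
R = -1/243 (R = 1/(-186 - 57) = 1/(-243) = -1/243 ≈ -0.0041152)
S(b, o) = 243/6074 (S(b, o) = 1/(25 - 1/243) = 1/(6074/243) = 243/6074)
√(x(93, 29) + S(-65, 170)) = √(29 + 243/6074) = √(176389/6074) = √1071386786/6074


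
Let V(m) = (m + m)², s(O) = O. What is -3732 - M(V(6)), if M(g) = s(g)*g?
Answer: -24468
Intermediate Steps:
V(m) = 4*m² (V(m) = (2*m)² = 4*m²)
M(g) = g² (M(g) = g*g = g²)
-3732 - M(V(6)) = -3732 - (4*6²)² = -3732 - (4*36)² = -3732 - 1*144² = -3732 - 1*20736 = -3732 - 20736 = -24468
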